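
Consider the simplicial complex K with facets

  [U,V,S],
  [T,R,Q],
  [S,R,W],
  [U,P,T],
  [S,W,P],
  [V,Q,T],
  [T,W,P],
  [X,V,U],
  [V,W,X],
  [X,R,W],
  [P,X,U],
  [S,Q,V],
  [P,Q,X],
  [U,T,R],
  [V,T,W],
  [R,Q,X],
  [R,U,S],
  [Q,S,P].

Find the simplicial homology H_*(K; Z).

We work with the vertex ordering P < Q < R < S < T < U < V < W < X. The simplices of K, each written with vertices in increasing order, are:

  0-simplices (9): P, Q, R, S, T, U, V, W, X
  1-simplices (27): PQ, PS, PT, PU, PW, PX, QR, QS, QT, QV, QX, RS, RT, RU, RW, RX, SU, SV, SW, TU, TV, TW, UV, UX, VW, VX, WX
  2-simplices (18): PQS, PQX, PSW, PTU, PTW, PUX, QRT, QRX, QSV, QTV, RSU, RSW, RTU, RWX, SUV, TVW, UVX, VWX

so the chain groups are C_0 ≅ Z^9, C_1 ≅ Z^27, C_2 ≅ Z^18.

The boundary map ∂_1: C_1 → C_0 is given by ∂[p,q] = [q] − [p].
The resulting 9×27 matrix has rank 8, and its Smith normal form has invariant factors (1,1,1,1,1,1,1,1).

The boundary map ∂_2: C_2 → C_1 sends each 2-simplex [p,q,r] to [q,r] − [p,r] + [p,q]. For instance
  ∂TVW = VW − TW + TV,
  ∂SUV = UV − SV + SU.
This gives a 27×18 integer matrix of rank 17; reducing to Smith normal form yields diagonal entries (1,1,1,1,1,1,1,1,1,1,1,1,1,1,1,1,1).

Now H_k = ker ∂_k / im ∂_{k+1}, so:

  H_0: rank C_0 − rank ∂_1 = 9 − 8 = 1, and the invariant factors of ∂_1 are all 1, so H_0 ≅ Z.
  H_1: rank ker ∂_1 − rank ∂_2 = (27 − 8) − 17 = 2, and the invariant factors of ∂_2 are all 1, so H_1 ≅ Z^2.
  H_2: rank ker ∂_2 − rank ∂_3 = (18 − 17) − 0 = 1, and there is no ∂_3, so H_2 ≅ Z.

As a check, the Euler characteristic is 9 − 27 + 18 = 0, which agrees with 1 − 2 + 1 = 0.

H_0 ≅ Z,  H_1 ≅ Z^2,  H_2 ≅ Z.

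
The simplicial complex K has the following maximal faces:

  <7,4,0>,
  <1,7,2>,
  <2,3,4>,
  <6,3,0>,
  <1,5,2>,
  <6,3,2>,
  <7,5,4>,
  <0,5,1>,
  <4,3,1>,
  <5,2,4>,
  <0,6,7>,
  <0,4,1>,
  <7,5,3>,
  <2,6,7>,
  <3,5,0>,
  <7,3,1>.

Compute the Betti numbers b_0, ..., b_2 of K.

Take the total order 0 < 1 < 2 < 3 < 4 < 5 < 6 < 7 on the vertex set. Then K (dimension 2) consists of the simplices:

  0-simplices (8): [0], [1], [2], [3], [4], [5], [6], [7]
  1-simplices (24): (24 of them)
  2-simplices (16): [0,1,4], [0,1,5], [0,3,5], [0,3,6], [0,4,7], [0,6,7], [1,2,5], [1,2,7], [1,3,4], [1,3,7], [2,3,4], [2,3,6], [2,4,5], [2,6,7], [3,5,7], [4,5,7]

so the chain groups are C_0 ≅ Z^8, C_1 ≅ Z^24, C_2 ≅ Z^16.

∂_1: C_1 → C_0 is given by ∂[p,q] = [q] − [p]. For instance
  ∂[1,5] = [5] − [1].
The 8×24 boundary matrix has rank 7 and Smith normal form diag(1,1,1,1,1,1,1).

Boundary ∂_2: C_2 → C_1 acts by ∂[p,q,r] = [q,r] − [p,r] + [p,q]. For instance
  ∂[3,5,7] = [5,7] − [3,7] + [3,5],
  ∂[2,6,7] = [6,7] − [2,7] + [2,6].
The resulting 24×16 matrix has rank 15, and its Smith normal form has invariant factors (1,1,1,1,1,1,1,1,1,1,1,1,1,1,1).

From H_k ≅ ker(∂_k) / im(∂_{k+1}) we obtain:

  H_0: rank C_0 − rank ∂_1 = 8 − 7 = 1, and the invariant factors of ∂_1 are all 1, so H_0 ≅ Z.
  H_1: rank ker ∂_1 − rank ∂_2 = (24 − 7) − 15 = 2, and the invariant factors of ∂_2 are all 1, so H_1 ≅ Z^2.
  H_2: rank ker ∂_2 − rank ∂_3 = (16 − 15) − 0 = 1, and there is no ∂_3, so H_2 ≅ Z.

Hence the Betti numbers are b_0 = 1, b_1 = 2, b_2 = 1.

b_0 = 1, b_1 = 2, b_2 = 1.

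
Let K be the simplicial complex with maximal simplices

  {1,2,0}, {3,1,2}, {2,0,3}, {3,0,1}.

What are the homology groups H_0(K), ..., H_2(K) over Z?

H_0 = Z,  H_1 = 0,  H_2 = Z.

Fix the vertex order 0 < 1 < 2 < 3 and write every simplex with vertices in increasing order. Then dim K = 2 and the simplices of K are:

  0-simplices (4): [0], [1], [2], [3]
  1-simplices (6): [0,1], [0,2], [0,3], [1,2], [1,3], [2,3]
  2-simplices (4): [0,1,2], [0,1,3], [0,2,3], [1,2,3]

giving chain groups C_0 ≅ Z^4, C_1 ≅ Z^6, C_2 ≅ Z^4.

∂_1: C_1 → C_0 is given by ∂[p,q] = [q] − [p]. For instance
  ∂[2,3] = [3] − [2].
The resulting 4×6 matrix has rank 3, and its Smith normal form has invariant factors (1,1,1).

Boundary ∂_2: C_2 → C_1 acts by ∂[p,q,r] = [q,r] − [p,r] + [p,q]. For instance
  ∂[0,1,3] = [1,3] − [0,3] + [0,1],
  ∂[0,2,3] = [2,3] − [0,3] + [0,2].
The resulting 6×4 matrix has rank 3, and its Smith normal form has invariant factors (1,1,1).

Reading off H_k = ker ∂_k / im ∂_{k+1}:

  H_0: rank C_0 − rank ∂_1 = 4 − 3 = 1, and the invariant factors of ∂_1 are all 1, so H_0 = Z.
  H_1: rank ker ∂_1 − rank ∂_2 = (6 − 3) − 3 = 0, and the invariant factors of ∂_2 are all 1, so H_1 = 0.
  H_2: rank ker ∂_2 − rank ∂_3 = (4 − 3) − 0 = 1, and there is no ∂_3, so H_2 = Z.

As a check, the Euler characteristic is 4 − 6 + 4 = 2, which agrees with 1 − 0 + 1 = 2.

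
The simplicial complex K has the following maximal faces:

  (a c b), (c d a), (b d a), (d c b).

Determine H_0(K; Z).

Fix the vertex order a < b < c < d and write every simplex with vertices in increasing order. Then dim K = 2 and the simplices of K are:

  0-simplices (4): a, b, c, d
  1-simplices (6): ab, ac, ad, bc, bd, cd
  2-simplices (4): abc, abd, acd, bcd

Hence C_0 ≅ Z^4, C_1 ≅ Z^6, C_2 ≅ Z^4.

Boundary ∂_1: C_1 → C_0 is given by ∂[p,q] = [q] − [p]. For instance
  ∂bd = d − b.
The 4×6 boundary matrix has rank 3 and Smith normal form diag(1,1,1).

∂_2: C_2 → C_1 sends each 2-simplex [p,q,r] to [q,r] − [p,r] + [p,q]. For instance
  ∂bcd = cd − bd + bc,
  ∂abc = bc − ac + ab.
As a 6×4 matrix over Z this has rank 3, with invariant factors (1,1,1).

Reading off H_k = ker ∂_k / im ∂_{k+1}:

  H_0: rank C_0 − rank ∂_1 = 4 − 3 = 1, and the invariant factors of ∂_1 are all 1, so H_0 = Z.

H_0 = Z.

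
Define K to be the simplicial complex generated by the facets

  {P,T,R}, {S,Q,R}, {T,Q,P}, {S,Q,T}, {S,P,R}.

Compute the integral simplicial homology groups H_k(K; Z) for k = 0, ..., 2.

H_0 ≅ Z,  H_1 ≅ Z,  H_2 = 0.

Fix the vertex order P < Q < R < S < T and write every simplex with vertices in increasing order. Then dim K = 2 and the simplices of K are:

  0-simplices (5): P, Q, R, S, T
  1-simplices (10): PQ, PR, PS, PT, QR, QS, QT, RS, RT, ST
  2-simplices (5): PQT, PRS, PRT, QRS, QST

so the chain groups are C_0 ≅ Z^5, C_1 ≅ Z^10, C_2 ≅ Z^5.

Boundary ∂_1: C_1 → C_0 is given by ∂[p,q] = [q] − [p]. For instance
  ∂PQ = Q − P.
The 5×10 boundary matrix has rank 4 and Smith normal form diag(1,1,1,1).

∂_2: C_2 → C_1 sends each 2-simplex [p,q,r] to [q,r] − [p,r] + [p,q]. For instance
  ∂QST = ST − QT + QS,
  ∂QRS = RS − QS + QR.
The 10×5 boundary matrix has rank 5 and Smith normal form diag(1,1,1,1,1).

Reading off H_k = ker ∂_k / im ∂_{k+1}:

  H_0: rank C_0 − rank ∂_1 = 5 − 4 = 1, and the invariant factors of ∂_1 are all 1, so H_0 = Z.
  H_1: rank ker ∂_1 − rank ∂_2 = (10 − 4) − 5 = 1, and the invariant factors of ∂_2 are all 1, so H_1 = Z.
  H_2: rank ker ∂_2 − rank ∂_3 = (5 − 5) − 0 = 0, and there is no ∂_3, so H_2 = 0.

As a check, the Euler characteristic is 5 − 10 + 5 = 0, which agrees with 1 − 1 + 0 = 0.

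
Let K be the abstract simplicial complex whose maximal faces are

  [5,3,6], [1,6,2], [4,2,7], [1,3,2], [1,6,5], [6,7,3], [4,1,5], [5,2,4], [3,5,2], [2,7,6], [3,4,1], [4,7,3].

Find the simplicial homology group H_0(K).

We work with the vertex ordering 1 < 2 < 3 < 4 < 5 < 6 < 7. The simplices of K, each written with vertices in increasing order, are:

  0-simplices (7): [1], [2], [3], [4], [5], [6], [7]
  1-simplices (18): [1,2], [1,3], [1,4], [1,5], [1,6], [2,3], [2,4], [2,5], [2,6], [2,7], [3,4], [3,5], [3,6], [3,7], [4,5], [4,7], [5,6], [6,7]
  2-simplices (12): [1,2,3], [1,2,6], [1,3,4], [1,4,5], [1,5,6], [2,3,5], [2,4,5], [2,4,7], [2,6,7], [3,4,7], [3,5,6], [3,6,7]

so the chain groups are C_0 ≅ Z^7, C_1 ≅ Z^18, C_2 ≅ Z^12.

The boundary map ∂_1: C_1 → C_0 sends each edge [p,q] (with p < q) to q − p. For instance
  ∂[2,3] = [3] − [2].
The 7×18 boundary matrix has rank 6 and Smith normal form diag(1,1,1,1,1,1).

∂_2: C_2 → C_1 maps a triangle to the signed sum of its edges. For instance
  ∂[2,6,7] = [6,7] − [2,7] + [2,6],
  ∂[1,3,4] = [3,4] − [1,4] + [1,3].
As a 18×12 matrix over Z this has rank 12, with invariant factors (1,1,1,1,1,1,1,1,1,1,1,2).

Computing H_k = (kernel of ∂_k) / (image of ∂_{k+1}):

  H_0: rank C_0 − rank ∂_1 = 7 − 6 = 1, and the invariant factors of ∂_1 are all 1, so H_0 = Z.

H_0 ≅ Z.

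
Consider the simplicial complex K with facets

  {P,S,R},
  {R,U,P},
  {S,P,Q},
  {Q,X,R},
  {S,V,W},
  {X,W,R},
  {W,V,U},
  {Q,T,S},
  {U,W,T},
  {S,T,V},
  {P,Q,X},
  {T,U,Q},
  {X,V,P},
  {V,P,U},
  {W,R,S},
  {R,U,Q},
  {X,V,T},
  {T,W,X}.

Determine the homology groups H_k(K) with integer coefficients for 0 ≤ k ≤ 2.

Fix the vertex order P < Q < R < S < T < U < V < W < X and write every simplex with vertices in increasing order. Then dim K = 2 and the simplices of K are:

  0-simplices (9): P, Q, R, S, T, U, V, W, X
  1-simplices (27): PQ, PR, PS, PU, PV, PX, QR, QS, QT, QU, QX, RS, RU, RW, RX, ST, SV, SW, TU, TV, TW, TX, UV, UW, VW, VX, WX
  2-simplices (18): PQS, PQX, PRS, PRU, PUV, PVX, QRU, QRX, QST, QTU, RSW, RWX, STV, SVW, TUW, TVX, TWX, UVW

Hence C_0 ≅ Z^9, C_1 ≅ Z^27, C_2 ≅ Z^18.

Boundary ∂_1: C_1 → C_0 sends each edge [p,q] (with p < q) to q − p.
This gives a 9×27 integer matrix of rank 8; reducing to Smith normal form yields diagonal entries (1,1,1,1,1,1,1,1).

Boundary ∂_2: C_2 → C_1 maps a triangle to the signed sum of its edges. For instance
  ∂QRU = RU − QU + QR,
  ∂STV = TV − SV + ST.
As a 27×18 matrix over Z this has rank 18, with invariant factors (1,1,1,1,1,1,1,1,1,1,1,1,1,1,1,1,1,2).

From H_k ≅ ker(∂_k) / im(∂_{k+1}) we obtain:

  H_0: rank C_0 − rank ∂_1 = 9 − 8 = 1, and the invariant factors of ∂_1 are all 1, so H_0 ≅ Z.
  H_1: rank ker ∂_1 − rank ∂_2 = (27 − 8) − 18 = 1, and ∂_2 has invariant factor 2 > 1, so H_1 ≅ Z × Z/2.
  H_2: rank ker ∂_2 − rank ∂_3 = (18 − 18) − 0 = 0, and there is no ∂_3, so H_2 ≅ 0.

As a check, the Euler characteristic is 9 − 27 + 18 = 0, which agrees with 1 − 1 + 0 = 0.
(K is a triangulation of the Klein bottle.)

H_0 ≅ Z,  H_1 ≅ Z × Z/2,  H_2 = 0.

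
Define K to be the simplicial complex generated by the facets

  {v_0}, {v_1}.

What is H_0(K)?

K has 2 vertices.
rank ∂_0 = 0, rank ∂_1 = 0 ⇒ b_0 = 2 − 0 − 0 = 2. So H_0 ≅ Z^2.

H_0 ≅ Z^2.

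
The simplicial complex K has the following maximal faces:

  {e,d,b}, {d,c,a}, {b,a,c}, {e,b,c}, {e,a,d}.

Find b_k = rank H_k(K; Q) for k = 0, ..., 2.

b_0 = 1, b_1 = 1, b_2 = 0.

Order the vertices as a < b < c < d < e. Listing each simplex with vertices in this order, K has dimension 2 with simplices:

  0-simplices (5): a, b, c, d, e
  1-simplices (10): ab, ac, ad, ae, bc, bd, be, cd, ce, de
  2-simplices (5): abc, acd, ade, bce, bde

giving chain groups C_0 ≅ Z^5, C_1 ≅ Z^10, C_2 ≅ Z^5.

Boundary ∂_1: C_1 → C_0 sends each edge [p,q] (with p < q) to q − p.
As a 5×10 matrix over Z this has rank 4, with invariant factors (1,1,1,1).

Boundary ∂_2: C_2 → C_1 acts by ∂[p,q,r] = [q,r] − [p,r] + [p,q]. For instance
  ∂abc = bc − ac + ab,
  ∂ade = de − ae + ad.
As a 10×5 matrix over Z this has rank 5, with invariant factors (1,1,1,1,1).

From H_k ≅ ker(∂_k) / im(∂_{k+1}) we obtain:

  H_0: rank C_0 − rank ∂_1 = 5 − 4 = 1, and the invariant factors of ∂_1 are all 1, so H_0 = Z.
  H_1: rank ker ∂_1 − rank ∂_2 = (10 − 4) − 5 = 1, and the invariant factors of ∂_2 are all 1, so H_1 = Z.
  H_2: rank ker ∂_2 − rank ∂_3 = (5 − 5) − 0 = 0, and there is no ∂_3, so H_2 = 0.

Hence the Betti numbers are b_0 = 1, b_1 = 1, b_2 = 0.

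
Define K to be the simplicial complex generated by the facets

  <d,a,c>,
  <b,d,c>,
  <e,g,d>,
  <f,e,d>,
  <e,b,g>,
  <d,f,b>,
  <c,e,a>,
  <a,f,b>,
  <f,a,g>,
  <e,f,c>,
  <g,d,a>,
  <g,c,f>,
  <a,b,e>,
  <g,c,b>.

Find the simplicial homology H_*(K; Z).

We work with the vertex ordering a < b < c < d < e < f < g. The simplices of K, each written with vertices in increasing order, are:

  0-simplices (7): a, b, c, d, e, f, g
  1-simplices (21): ab, ac, ad, ae, af, ag, bc, bd, be, bf, bg, cd, ce, cf, cg, de, df, dg, ef, eg, fg
  2-simplices (14): abe, abf, acd, ace, adg, afg, bcd, bcg, bdf, beg, cef, cfg, def, deg

Hence C_0 ≅ Z^7, C_1 ≅ Z^21, C_2 ≅ Z^14.

The boundary map ∂_1: C_1 → C_0 is given by ∂[p,q] = [q] − [p]. For instance
  ∂ag = g − a.
The 7×21 boundary matrix has rank 6 and Smith normal form diag(1,1,1,1,1,1).

The boundary map ∂_2: C_2 → C_1 sends each 2-simplex [p,q,r] to [q,r] − [p,r] + [p,q]. For instance
  ∂def = ef − df + de,
  ∂bdf = df − bf + bd.
As a 21×14 matrix over Z this has rank 13, with invariant factors (1,1,1,1,1,1,1,1,1,1,1,1,1).

Computing H_k = (kernel of ∂_k) / (image of ∂_{k+1}):

  H_0: rank C_0 − rank ∂_1 = 7 − 6 = 1, and the invariant factors of ∂_1 are all 1, so H_0 = Z.
  H_1: rank ker ∂_1 − rank ∂_2 = (21 − 6) − 13 = 2, and the invariant factors of ∂_2 are all 1, so H_1 = Z^2.
  H_2: rank ker ∂_2 − rank ∂_3 = (14 − 13) − 0 = 1, and there is no ∂_3, so H_2 = Z.

As a check, the Euler characteristic is 7 − 21 + 14 = 0, which agrees with 1 − 2 + 1 = 0.

H_0 = Z,  H_1 = Z^2,  H_2 = Z.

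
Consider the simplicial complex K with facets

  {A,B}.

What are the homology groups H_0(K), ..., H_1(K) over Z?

H_0 ≅ Z,  H_1 = 0.

Order the vertices as A < B. Listing each simplex with vertices in this order, K has dimension 1 with simplices:

  0-simplices (2): A, B
  1-simplices (1): AB

Hence C_0 ≅ Z^2, C_1 ≅ Z^1.

The boundary map ∂_1: C_1 → C_0 maps an edge to its endpoints' difference, ∂[p,q] = q − p. For instance
  ∂AB = B − A.
The resulting 2×1 matrix has rank 1, and its Smith normal form has invariant factors (1).

From H_k ≅ ker(∂_k) / im(∂_{k+1}) we obtain:

  H_0: rank C_0 − rank ∂_1 = 2 − 1 = 1, and the invariant factors of ∂_1 are all 1, so H_0 ≅ Z.
  H_1: rank ker ∂_1 − rank ∂_2 = (1 − 1) − 0 = 0, and there is no ∂_2, so H_1 ≅ 0.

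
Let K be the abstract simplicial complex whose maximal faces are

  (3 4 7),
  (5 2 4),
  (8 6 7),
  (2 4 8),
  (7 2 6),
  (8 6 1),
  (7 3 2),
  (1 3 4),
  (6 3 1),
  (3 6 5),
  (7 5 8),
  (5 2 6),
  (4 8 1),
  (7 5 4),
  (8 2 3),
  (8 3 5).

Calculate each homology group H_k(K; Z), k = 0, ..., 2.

Fix the vertex order 1 < 2 < 3 < 4 < 5 < 6 < 7 < 8 and write every simplex with vertices in increasing order. Then dim K = 2 and the simplices of K are:

  0-simplices (8): [1], [2], [3], [4], [5], [6], [7], [8]
  1-simplices (24): (24 of them)
  2-simplices (16): [1,3,4], [1,3,6], [1,4,8], [1,6,8], [2,3,7], [2,3,8], [2,4,5], [2,4,8], [2,5,6], [2,6,7], [3,4,7], [3,5,6], [3,5,8], [4,5,7], [5,7,8], [6,7,8]

Hence C_0 ≅ Z^8, C_1 ≅ Z^24, C_2 ≅ Z^16.

The boundary map ∂_1: C_1 → C_0 sends each edge [p,q] (with p < q) to q − p. For instance
  ∂[7,8] = [8] − [7].
The 8×24 boundary matrix has rank 7 and Smith normal form diag(1,1,1,1,1,1,1).

∂_2: C_2 → C_1 acts by ∂[p,q,r] = [q,r] − [p,r] + [p,q]. For instance
  ∂[3,5,6] = [5,6] − [3,6] + [3,5],
  ∂[2,4,5] = [4,5] − [2,5] + [2,4].
The 24×16 boundary matrix has rank 15 and Smith normal form diag(1,1,1,1,1,1,1,1,1,1,1,1,1,1,1).

Now H_k = ker ∂_k / im ∂_{k+1}, so:

  H_0: rank C_0 − rank ∂_1 = 8 − 7 = 1, and the invariant factors of ∂_1 are all 1, so H_0 = Z.
  H_1: rank ker ∂_1 − rank ∂_2 = (24 − 7) − 15 = 2, and the invariant factors of ∂_2 are all 1, so H_1 = Z^2.
  H_2: rank ker ∂_2 − rank ∂_3 = (16 − 15) − 0 = 1, and there is no ∂_3, so H_2 = Z.

H_0 ≅ Z,  H_1 ≅ Z^2,  H_2 ≅ Z.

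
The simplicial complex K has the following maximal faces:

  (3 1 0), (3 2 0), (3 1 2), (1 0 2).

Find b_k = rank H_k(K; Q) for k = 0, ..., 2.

b_0 = 1, b_1 = 0, b_2 = 1.

Order the vertices as 0 < 1 < 2 < 3. Listing each simplex with vertices in this order, K has dimension 2 with simplices:

  0-simplices (4): [0], [1], [2], [3]
  1-simplices (6): [0,1], [0,2], [0,3], [1,2], [1,3], [2,3]
  2-simplices (4): [0,1,2], [0,1,3], [0,2,3], [1,2,3]

so the chain groups are C_0 ≅ Z^4, C_1 ≅ Z^6, C_2 ≅ Z^4.

The boundary map ∂_1: C_1 → C_0 is given by ∂[p,q] = [q] − [p]. For instance
  ∂[0,3] = [3] − [0].
The resulting 4×6 matrix has rank 3, and its Smith normal form has invariant factors (1,1,1).

Boundary ∂_2: C_2 → C_1 maps a triangle to the signed sum of its edges. For instance
  ∂[0,1,3] = [1,3] − [0,3] + [0,1],
  ∂[0,2,3] = [2,3] − [0,3] + [0,2].
The resulting 6×4 matrix has rank 3, and its Smith normal form has invariant factors (1,1,1).

From H_k ≅ ker(∂_k) / im(∂_{k+1}) we obtain:

  H_0: rank C_0 − rank ∂_1 = 4 − 3 = 1, and the invariant factors of ∂_1 are all 1, so H_0 = Z.
  H_1: rank ker ∂_1 − rank ∂_2 = (6 − 3) − 3 = 0, and the invariant factors of ∂_2 are all 1, so H_1 = 0.
  H_2: rank ker ∂_2 − rank ∂_3 = (4 − 3) − 0 = 1, and there is no ∂_3, so H_2 = Z.

Hence the Betti numbers are b_0 = 1, b_1 = 0, b_2 = 1.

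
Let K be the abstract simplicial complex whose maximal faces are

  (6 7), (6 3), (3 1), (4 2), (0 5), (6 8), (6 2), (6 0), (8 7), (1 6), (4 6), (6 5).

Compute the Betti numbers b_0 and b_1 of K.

Order the vertices as 0 < 1 < 2 < 3 < 4 < 5 < 6 < 7 < 8. Listing each simplex with vertices in this order, K has dimension 1 with simplices:

  0-simplices (9): [0], [1], [2], [3], [4], [5], [6], [7], [8]
  1-simplices (12): [0,5], [0,6], [1,3], [1,6], [2,4], [2,6], [3,6], [4,6], [5,6], [6,7], [6,8], [7,8]

giving chain groups C_0 ≅ Z^9, C_1 ≅ Z^12.

The boundary map ∂_1: C_1 → C_0 maps an edge to its endpoints' difference, ∂[p,q] = q − p. For instance
  ∂[2,6] = [6] − [2].
The 9×12 boundary matrix has rank 8 and Smith normal form diag(1,1,1,1,1,1,1,1).

From H_k ≅ ker(∂_k) / im(∂_{k+1}) we obtain:

  H_0: rank C_0 − rank ∂_1 = 9 − 8 = 1, and the invariant factors of ∂_1 are all 1, so H_0 ≅ Z.
  H_1: rank ker ∂_1 − rank ∂_2 = (12 − 8) − 0 = 4, and there is no ∂_2, so H_1 ≅ Z^4.

As a check, the Euler characteristic is 9 − 12 = -3, which agrees with 1 − 4 = -3.
(K is a triangulation of a wedge of 4 circles.)

Hence the Betti numbers are b_0 = 1, b_1 = 4.

b_0 = 1, b_1 = 4.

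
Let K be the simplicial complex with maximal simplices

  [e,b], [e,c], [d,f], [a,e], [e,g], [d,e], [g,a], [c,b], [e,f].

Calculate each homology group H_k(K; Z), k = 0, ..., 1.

Fix the vertex order a < b < c < d < e < f < g and write every simplex with vertices in increasing order. Then dim K = 1 and the simplices of K are:

  0-simplices (7): a, b, c, d, e, f, g
  1-simplices (9): ae, ag, bc, be, ce, de, df, ef, eg

Hence C_0 ≅ Z^7, C_1 ≅ Z^9.

∂_1: C_1 → C_0 maps an edge to its endpoints' difference, ∂[p,q] = q − p.
The 7×9 boundary matrix has rank 6 and Smith normal form diag(1,1,1,1,1,1).

Reading off H_k = ker ∂_k / im ∂_{k+1}:

  H_0: rank C_0 − rank ∂_1 = 7 − 6 = 1, and the invariant factors of ∂_1 are all 1, so H_0 ≅ Z.
  H_1: rank ker ∂_1 − rank ∂_2 = (9 − 6) − 0 = 3, and there is no ∂_2, so H_1 ≅ Z^3.

As a check, the Euler characteristic is 7 − 9 = -2, which agrees with 1 − 3 = -2.

H_0 = Z,  H_1 = Z^3.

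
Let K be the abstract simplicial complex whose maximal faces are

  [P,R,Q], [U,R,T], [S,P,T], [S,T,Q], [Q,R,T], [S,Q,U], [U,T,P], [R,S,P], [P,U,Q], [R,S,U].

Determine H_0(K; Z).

Order the vertices as P < Q < R < S < T < U. Listing each simplex with vertices in this order, K has dimension 2 with simplices:

  0-simplices (6): P, Q, R, S, T, U
  1-simplices (15): PQ, PR, PS, PT, PU, QR, QS, QT, QU, RS, RT, RU, ST, SU, TU
  2-simplices (10): PQR, PQU, PRS, PST, PTU, QRT, QST, QSU, RSU, RTU

giving chain groups C_0 ≅ Z^6, C_1 ≅ Z^15, C_2 ≅ Z^10.

∂_1: C_1 → C_0 maps an edge to its endpoints' difference, ∂[p,q] = q − p. For instance
  ∂ST = T − S.
This gives a 6×15 integer matrix of rank 5; reducing to Smith normal form yields diagonal entries (1,1,1,1,1).

The boundary map ∂_2: C_2 → C_1 sends each 2-simplex [p,q,r] to [q,r] − [p,r] + [p,q]. For instance
  ∂RTU = TU − RU + RT,
  ∂PQR = QR − PR + PQ.
This gives a 15×10 integer matrix of rank 10; reducing to Smith normal form yields diagonal entries (1,1,1,1,1,1,1,1,1,2).

Now H_k = ker ∂_k / im ∂_{k+1}, so:

  H_0: rank C_0 − rank ∂_1 = 6 − 5 = 1, and the invariant factors of ∂_1 are all 1, so H_0 ≅ Z.

H_0 = Z.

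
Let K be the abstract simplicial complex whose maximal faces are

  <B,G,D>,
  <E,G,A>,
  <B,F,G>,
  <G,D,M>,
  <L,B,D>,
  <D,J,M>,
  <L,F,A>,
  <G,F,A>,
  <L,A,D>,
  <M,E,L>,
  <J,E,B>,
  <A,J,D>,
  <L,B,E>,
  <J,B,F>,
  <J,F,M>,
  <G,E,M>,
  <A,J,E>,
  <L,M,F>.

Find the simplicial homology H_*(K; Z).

H_0 = Z,  H_1 = Z^2,  H_2 = Z.

K has 9 vertices, 27 edges, 18 triangles.
rank ∂_0 = 0, rank ∂_1 = 8 ⇒ b_0 = 9 − 0 − 8 = 1; all invariant factors of ∂_1 are 1 so no torsion. So H_0 = Z.
rank ∂_1 = 8, rank ∂_2 = 17 ⇒ b_1 = 27 − 8 − 17 = 2; all invariant factors of ∂_2 are 1 so no torsion. So H_1 = Z^2.
rank ∂_2 = 17, rank ∂_3 = 0 ⇒ b_2 = 18 − 17 − 0 = 1. So H_2 = Z.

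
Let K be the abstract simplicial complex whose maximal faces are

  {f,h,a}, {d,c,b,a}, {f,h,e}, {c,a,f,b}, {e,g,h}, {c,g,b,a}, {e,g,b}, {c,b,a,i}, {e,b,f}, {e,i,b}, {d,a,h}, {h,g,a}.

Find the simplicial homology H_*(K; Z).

H_0 ≅ Z,  H_1 = 0,  H_2 ≅ Z,  H_3 = 0.

Order the vertices as a < b < c < d < e < f < g < h < i. Listing each simplex with vertices in this order, K has dimension 3 with simplices:

  0-simplices (9): a, b, c, d, e, f, g, h, i
  1-simplices (24): ab, ac, ad, af, ag, ah, ai, bc, bd, be, bf, bg, bi, cd, cf, cg, ci, dh, ef, eg, eh, ei, fh, gh
  2-simplices (21): abc, abd, abf, abg, abi, acd, acf, acg, aci, adh, afh, agh, bcd, bcf, bcg, bci, bef, beg, bei, efh, egh
  3-simplices (4): abcd, abcf, abcg, abci

giving chain groups C_0 ≅ Z^9, C_1 ≅ Z^24, C_2 ≅ Z^21, C_3 ≅ Z^4.

Boundary ∂_1: C_1 → C_0 sends each edge [p,q] (with p < q) to q − p. For instance
  ∂ai = i − a.
The resulting 9×24 matrix has rank 8, and its Smith normal form has invariant factors (1,1,1,1,1,1,1,1).

Boundary ∂_2: C_2 → C_1 sends each 2-simplex [p,q,r] to [q,r] − [p,r] + [p,q]. For instance
  ∂bef = ef − bf + be,
  ∂abc = bc − ac + ab.
This gives a 24×21 integer matrix of rank 16; reducing to Smith normal form yields diagonal entries (1,1,1,1,1,1,1,1,1,1,1,1,1,1,1,1).

∂_3: C_3 → C_2 sends each 3-simplex σ to the alternating sum Σ_i (−1)^i (σ with its i-th vertex removed). For instance
  ∂abci = bci − aci + abi − abc,
  ∂abcg = bcg − acg + abg − abc.
The resulting 21×4 matrix has rank 4, and its Smith normal form has invariant factors (1,1,1,1).

Reading off H_k = ker ∂_k / im ∂_{k+1}:

  H_0: rank C_0 − rank ∂_1 = 9 − 8 = 1, and the invariant factors of ∂_1 are all 1, so H_0 = Z.
  H_1: rank ker ∂_1 − rank ∂_2 = (24 − 8) − 16 = 0, and the invariant factors of ∂_2 are all 1, so H_1 = 0.
  H_2: rank ker ∂_2 − rank ∂_3 = (21 − 16) − 4 = 1, and the invariant factors of ∂_3 are all 1, so H_2 = Z.
  H_3: rank ker ∂_3 − rank ∂_4 = (4 − 4) − 0 = 0, and there is no ∂_4, so H_3 = 0.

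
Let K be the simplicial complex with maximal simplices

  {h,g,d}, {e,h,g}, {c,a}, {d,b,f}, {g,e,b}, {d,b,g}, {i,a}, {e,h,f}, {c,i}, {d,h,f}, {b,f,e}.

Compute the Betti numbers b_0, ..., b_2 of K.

Take the total order a < b < c < d < e < f < g < h < i on the vertex set. Then K (dimension 2) consists of the simplices:

  0-simplices (9): a, b, c, d, e, f, g, h, i
  1-simplices (15): ac, ai, bd, be, bf, bg, ci, df, dg, dh, ef, eg, eh, fh, gh
  2-simplices (8): bdf, bdg, bef, beg, dfh, dgh, efh, egh

Hence C_0 ≅ Z^9, C_1 ≅ Z^15, C_2 ≅ Z^8.

The boundary map ∂_1: C_1 → C_0 sends each edge [p,q] (with p < q) to q − p. For instance
  ∂bg = g − b.
This gives a 9×15 integer matrix of rank 7; reducing to Smith normal form yields diagonal entries (1,1,1,1,1,1,1).

∂_2: C_2 → C_1 sends each 2-simplex [p,q,r] to [q,r] − [p,r] + [p,q]. For instance
  ∂bdf = df − bf + bd,
  ∂beg = eg − bg + be.
This gives a 15×8 integer matrix of rank 7; reducing to Smith normal form yields diagonal entries (1,1,1,1,1,1,1).

From H_k ≅ ker(∂_k) / im(∂_{k+1}) we obtain:

  H_0: rank C_0 − rank ∂_1 = 9 − 7 = 2, and the invariant factors of ∂_1 are all 1, so H_0 ≅ Z^2.
  H_1: rank ker ∂_1 − rank ∂_2 = (15 − 7) − 7 = 1, and the invariant factors of ∂_2 are all 1, so H_1 ≅ Z.
  H_2: rank ker ∂_2 − rank ∂_3 = (8 − 7) − 0 = 1, and there is no ∂_3, so H_2 ≅ Z.

As a check, the Euler characteristic is 9 − 15 + 8 = 2, which agrees with 2 − 1 + 1 = 2.
(K is a triangulation of the disjoint union of the 2-sphere S^2 and the circle S^1.)

Hence the Betti numbers are b_0 = 2, b_1 = 1, b_2 = 1.

b_0 = 2, b_1 = 1, b_2 = 1.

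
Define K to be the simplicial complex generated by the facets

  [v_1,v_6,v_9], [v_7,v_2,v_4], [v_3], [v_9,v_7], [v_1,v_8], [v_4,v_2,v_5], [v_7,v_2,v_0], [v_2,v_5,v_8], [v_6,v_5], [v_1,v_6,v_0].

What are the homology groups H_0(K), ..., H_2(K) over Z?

Fix the vertex order v_0 < v_1 < v_2 < v_3 < v_4 < v_5 < v_6 < v_7 < v_8 < v_9 and write every simplex with vertices in increasing order. Then dim K = 2 and the simplices of K are:

  0-simplices (10): [v_0], [v_1], [v_2], [v_3], [v_4], [v_5], [v_6], [v_7], [v_8], [v_9]
  1-simplices (17): (17 of them)
  2-simplices (6): [v_0,v_1,v_6], [v_0,v_2,v_7], [v_1,v_6,v_9], [v_2,v_4,v_5], [v_2,v_4,v_7], [v_2,v_5,v_8]

so the chain groups are C_0 ≅ Z^10, C_1 ≅ Z^17, C_2 ≅ Z^6.

Boundary ∂_1: C_1 → C_0 is given by ∂[p,q] = [q] − [p]. For instance
  ∂[v_5,v_8] = [v_8] − [v_5].
As a 10×17 matrix over Z this has rank 8, with invariant factors (1,1,1,1,1,1,1,1).

The boundary map ∂_2: C_2 → C_1 maps a triangle to the signed sum of its edges. For instance
  ∂[v_0,v_1,v_6] = [v_1,v_6] − [v_0,v_6] + [v_0,v_1],
  ∂[v_2,v_4,v_5] = [v_4,v_5] − [v_2,v_5] + [v_2,v_4].
The resulting 17×6 matrix has rank 6, and its Smith normal form has invariant factors (1,1,1,1,1,1).

From H_k ≅ ker(∂_k) / im(∂_{k+1}) we obtain:

  H_0: rank C_0 − rank ∂_1 = 10 − 8 = 2, and the invariant factors of ∂_1 are all 1, so H_0 ≅ Z^2.
  H_1: rank ker ∂_1 − rank ∂_2 = (17 − 8) − 6 = 3, and the invariant factors of ∂_2 are all 1, so H_1 ≅ Z^3.
  H_2: rank ker ∂_2 − rank ∂_3 = (6 − 6) − 0 = 0, and there is no ∂_3, so H_2 ≅ 0.

H_0 ≅ Z^2,  H_1 ≅ Z^3,  H_2 = 0.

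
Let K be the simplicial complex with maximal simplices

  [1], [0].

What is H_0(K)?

H_0 ≅ Z^2.

We work with the vertex ordering 0 < 1. The simplices of K, each written with vertices in increasing order, are:

  0-simplices (2): [0], [1]

Hence C_0 ≅ Z^2.

From H_k ≅ ker(∂_k) / im(∂_{k+1}) we obtain:

  H_0: rank C_0 − rank ∂_1 = 2 − 0 = 2, and there is no ∂_1, so H_0 = Z^2.

(K is a triangulation of a set of 2 points.)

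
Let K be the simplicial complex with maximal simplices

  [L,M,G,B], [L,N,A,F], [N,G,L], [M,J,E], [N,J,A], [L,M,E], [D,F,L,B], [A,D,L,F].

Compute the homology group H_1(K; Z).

H_1 = Z.

Take the total order A < B < D < E < F < G < J < L < M < N on the vertex set. Then K (dimension 3) consists of the simplices:

  0-simplices (10): A, B, D, E, F, G, J, L, M, N
  1-simplices (24): AD, AF, AJ, AL, AN, BD, BF, BG, BL, BM, DF, DL, EJ, EL, EM, FL, FN, GL, GM, GN, JM, JN, LM, LN
  2-simplices (18): ADF, ADL, AFL, AFN, AJN, ALN, BDF, BDL, BFL, BGL, BGM, BLM, DFL, EJM, ELM, FLN, GLM, GLN
  3-simplices (4): ADFL, AFLN, BDFL, BGLM

giving chain groups C_0 ≅ Z^10, C_1 ≅ Z^24, C_2 ≅ Z^18, C_3 ≅ Z^4.

Boundary ∂_1: C_1 → C_0 is given by ∂[p,q] = [q] − [p]. For instance
  ∂LN = N − L.
As a 10×24 matrix over Z this has rank 9, with invariant factors (1,1,1,1,1,1,1,1,1).

Boundary ∂_2: C_2 → C_1 acts by ∂[p,q,r] = [q,r] − [p,r] + [p,q]. For instance
  ∂ADL = DL − AL + AD,
  ∂GLN = LN − GN + GL.
The resulting 24×18 matrix has rank 14, and its Smith normal form has invariant factors (1,1,1,1,1,1,1,1,1,1,1,1,1,1).

Boundary ∂_3: C_3 → C_2 sends each 3-simplex σ to the alternating sum Σ_i (−1)^i (σ with its i-th vertex removed). For instance
  ∂BDFL = DFL − BFL + BDL − BDF,
  ∂BGLM = GLM − BLM + BGM − BGL.
The 18×4 boundary matrix has rank 4 and Smith normal form diag(1,1,1,1).

Computing H_k = (kernel of ∂_k) / (image of ∂_{k+1}):

  H_1: rank ker ∂_1 − rank ∂_2 = (24 − 9) − 14 = 1, and the invariant factors of ∂_2 are all 1, so H_1 ≅ Z.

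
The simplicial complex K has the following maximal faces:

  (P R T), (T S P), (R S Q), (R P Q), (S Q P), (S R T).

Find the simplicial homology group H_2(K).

H_2 ≅ Z.

Fix the vertex order P < Q < R < S < T and write every simplex with vertices in increasing order. Then dim K = 2 and the simplices of K are:

  0-simplices (5): P, Q, R, S, T
  1-simplices (9): PQ, PR, PS, PT, QR, QS, RS, RT, ST
  2-simplices (6): PQR, PQS, PRT, PST, QRS, RST

giving chain groups C_0 ≅ Z^5, C_1 ≅ Z^9, C_2 ≅ Z^6.

The boundary map ∂_1: C_1 → C_0 sends each edge [p,q] (with p < q) to q − p. For instance
  ∂PR = R − P.
As a 5×9 matrix over Z this has rank 4, with invariant factors (1,1,1,1).

∂_2: C_2 → C_1 sends each 2-simplex [p,q,r] to [q,r] − [p,r] + [p,q]. For instance
  ∂RST = ST − RT + RS,
  ∂PST = ST − PT + PS.
This gives a 9×6 integer matrix of rank 5; reducing to Smith normal form yields diagonal entries (1,1,1,1,1).

From H_k ≅ ker(∂_k) / im(∂_{k+1}) we obtain:

  H_2: rank ker ∂_2 − rank ∂_3 = (6 − 5) − 0 = 1, and there is no ∂_3, so H_2 = Z.

(K is a triangulation of the 2-sphere S^2.)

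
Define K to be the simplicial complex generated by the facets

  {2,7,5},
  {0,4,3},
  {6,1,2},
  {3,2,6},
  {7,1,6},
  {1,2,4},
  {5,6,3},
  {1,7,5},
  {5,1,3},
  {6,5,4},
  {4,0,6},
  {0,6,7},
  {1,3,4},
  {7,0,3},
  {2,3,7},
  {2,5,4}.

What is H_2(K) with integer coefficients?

H_2 ≅ Z.

We work with the vertex ordering 0 < 1 < 2 < 3 < 4 < 5 < 6 < 7. The simplices of K, each written with vertices in increasing order, are:

  0-simplices (8): [0], [1], [2], [3], [4], [5], [6], [7]
  1-simplices (24): (24 of them)
  2-simplices (16): [0,3,4], [0,3,7], [0,4,6], [0,6,7], [1,2,4], [1,2,6], [1,3,4], [1,3,5], [1,5,7], [1,6,7], [2,3,6], [2,3,7], [2,4,5], [2,5,7], [3,5,6], [4,5,6]

giving chain groups C_0 ≅ Z^8, C_1 ≅ Z^24, C_2 ≅ Z^16.

Boundary ∂_1: C_1 → C_0 is given by ∂[p,q] = [q] − [p]. For instance
  ∂[2,7] = [7] − [2].
As a 8×24 matrix over Z this has rank 7, with invariant factors (1,1,1,1,1,1,1).

Boundary ∂_2: C_2 → C_1 maps a triangle to the signed sum of its edges. For instance
  ∂[1,2,4] = [2,4] − [1,4] + [1,2],
  ∂[2,5,7] = [5,7] − [2,7] + [2,5].
As a 24×16 matrix over Z this has rank 15, with invariant factors (1,1,1,1,1,1,1,1,1,1,1,1,1,1,1).

Computing H_k = (kernel of ∂_k) / (image of ∂_{k+1}):

  H_2: rank ker ∂_2 − rank ∂_3 = (16 − 15) − 0 = 1, and there is no ∂_3, so H_2 ≅ Z.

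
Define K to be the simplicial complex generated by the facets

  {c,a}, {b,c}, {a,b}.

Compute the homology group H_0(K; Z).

We work with the vertex ordering a < b < c. The simplices of K, each written with vertices in increasing order, are:

  0-simplices (3): a, b, c
  1-simplices (3): ab, ac, bc

so the chain groups are C_0 ≅ Z^3, C_1 ≅ Z^3.

The boundary map ∂_1: C_1 → C_0 is given by ∂[p,q] = [q] − [p].
As a 3×3 matrix over Z this has rank 2, with invariant factors (1,1).

Computing H_k = (kernel of ∂_k) / (image of ∂_{k+1}):

  H_0: rank C_0 − rank ∂_1 = 3 − 2 = 1, and the invariant factors of ∂_1 are all 1, so H_0 = Z.

H_0 = Z.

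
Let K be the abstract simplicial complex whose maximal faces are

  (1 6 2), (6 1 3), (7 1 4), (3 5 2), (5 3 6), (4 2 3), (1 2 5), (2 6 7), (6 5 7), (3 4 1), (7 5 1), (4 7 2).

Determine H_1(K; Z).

Fix the vertex order 1 < 2 < 3 < 4 < 5 < 6 < 7 and write every simplex with vertices in increasing order. Then dim K = 2 and the simplices of K are:

  0-simplices (7): [1], [2], [3], [4], [5], [6], [7]
  1-simplices (18): [1,2], [1,3], [1,4], [1,5], [1,6], [1,7], [2,3], [2,4], [2,5], [2,6], [2,7], [3,4], [3,5], [3,6], [4,7], [5,6], [5,7], [6,7]
  2-simplices (12): [1,2,5], [1,2,6], [1,3,4], [1,3,6], [1,4,7], [1,5,7], [2,3,4], [2,3,5], [2,4,7], [2,6,7], [3,5,6], [5,6,7]

so the chain groups are C_0 ≅ Z^7, C_1 ≅ Z^18, C_2 ≅ Z^12.

Boundary ∂_1: C_1 → C_0 maps an edge to its endpoints' difference, ∂[p,q] = q − p. For instance
  ∂[1,4] = [4] − [1].
The 7×18 boundary matrix has rank 6 and Smith normal form diag(1,1,1,1,1,1).

The boundary map ∂_2: C_2 → C_1 sends each 2-simplex [p,q,r] to [q,r] − [p,r] + [p,q]. For instance
  ∂[2,6,7] = [6,7] − [2,7] + [2,6],
  ∂[2,4,7] = [4,7] − [2,7] + [2,4].
The 18×12 boundary matrix has rank 12 and Smith normal form diag(1,1,1,1,1,1,1,1,1,1,1,2).

Computing H_k = (kernel of ∂_k) / (image of ∂_{k+1}):

  H_1: rank ker ∂_1 − rank ∂_2 = (18 − 6) − 12 = 0, and ∂_2 has invariant factor 2 > 1, so H_1 ≅ Z_2.

H_1 = Z_2.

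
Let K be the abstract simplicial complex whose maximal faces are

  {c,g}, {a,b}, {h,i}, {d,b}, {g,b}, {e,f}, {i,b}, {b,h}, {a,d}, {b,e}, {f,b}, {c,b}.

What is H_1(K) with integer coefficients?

K has 9 vertices, 12 edges.
rank ∂_1 = 8, rank ∂_2 = 0 ⇒ b_1 = 12 − 8 − 0 = 4. So H_1 ≅ Z^4.

H_1 = Z^4.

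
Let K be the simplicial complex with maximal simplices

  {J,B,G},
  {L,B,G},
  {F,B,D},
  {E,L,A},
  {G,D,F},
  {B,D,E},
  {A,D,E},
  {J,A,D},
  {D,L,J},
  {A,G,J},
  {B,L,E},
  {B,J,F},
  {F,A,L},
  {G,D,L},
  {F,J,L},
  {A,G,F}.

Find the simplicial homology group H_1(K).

H_1 ≅ Z^2.

Fix the vertex order A < B < D < E < F < G < J < L and write every simplex with vertices in increasing order. Then dim K = 2 and the simplices of K are:

  0-simplices (8): A, B, D, E, F, G, J, L
  1-simplices (24): AD, AE, AF, AG, AJ, AL, BD, BE, BF, BG, BJ, BL, DE, DF, DG, DJ, DL, EL, FG, FJ, FL, GJ, GL, JL
  2-simplices (16): ADE, ADJ, AEL, AFG, AFL, AGJ, BDE, BDF, BEL, BFJ, BGJ, BGL, DFG, DGL, DJL, FJL

giving chain groups C_0 ≅ Z^8, C_1 ≅ Z^24, C_2 ≅ Z^16.

The boundary map ∂_1: C_1 → C_0 is given by ∂[p,q] = [q] − [p]. For instance
  ∂AJ = J − A.
The 8×24 boundary matrix has rank 7 and Smith normal form diag(1,1,1,1,1,1,1).

∂_2: C_2 → C_1 maps a triangle to the signed sum of its edges. For instance
  ∂ADJ = DJ − AJ + AD,
  ∂BGJ = GJ − BJ + BG.
The resulting 24×16 matrix has rank 15, and its Smith normal form has invariant factors (1,1,1,1,1,1,1,1,1,1,1,1,1,1,1).

Reading off H_k = ker ∂_k / im ∂_{k+1}:

  H_1: rank ker ∂_1 − rank ∂_2 = (24 − 7) − 15 = 2, and the invariant factors of ∂_2 are all 1, so H_1 ≅ Z^2.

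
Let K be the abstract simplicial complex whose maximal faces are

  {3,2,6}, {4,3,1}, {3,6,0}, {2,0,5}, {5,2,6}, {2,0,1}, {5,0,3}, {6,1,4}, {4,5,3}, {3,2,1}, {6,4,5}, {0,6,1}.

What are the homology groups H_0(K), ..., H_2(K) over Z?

H_0 = Z,  H_1 = Z/2,  H_2 = 0.

Fix the vertex order 0 < 1 < 2 < 3 < 4 < 5 < 6 and write every simplex with vertices in increasing order. Then dim K = 2 and the simplices of K are:

  0-simplices (7): [0], [1], [2], [3], [4], [5], [6]
  1-simplices (18): [0,1], [0,2], [0,3], [0,5], [0,6], [1,2], [1,3], [1,4], [1,6], [2,3], [2,5], [2,6], [3,4], [3,5], [3,6], [4,5], [4,6], [5,6]
  2-simplices (12): [0,1,2], [0,1,6], [0,2,5], [0,3,5], [0,3,6], [1,2,3], [1,3,4], [1,4,6], [2,3,6], [2,5,6], [3,4,5], [4,5,6]

so the chain groups are C_0 ≅ Z^7, C_1 ≅ Z^18, C_2 ≅ Z^12.

Boundary ∂_1: C_1 → C_0 is given by ∂[p,q] = [q] − [p]. For instance
  ∂[2,5] = [5] − [2].
As a 7×18 matrix over Z this has rank 6, with invariant factors (1,1,1,1,1,1).

Boundary ∂_2: C_2 → C_1 sends each 2-simplex [p,q,r] to [q,r] − [p,r] + [p,q]. For instance
  ∂[4,5,6] = [5,6] − [4,6] + [4,5],
  ∂[3,4,5] = [4,5] − [3,5] + [3,4].
The resulting 18×12 matrix has rank 12, and its Smith normal form has invariant factors (1,1,1,1,1,1,1,1,1,1,1,2).

Reading off H_k = ker ∂_k / im ∂_{k+1}:

  H_0: rank C_0 − rank ∂_1 = 7 − 6 = 1, and the invariant factors of ∂_1 are all 1, so H_0 ≅ Z.
  H_1: rank ker ∂_1 − rank ∂_2 = (18 − 6) − 12 = 0, and ∂_2 has invariant factor 2 > 1, so H_1 ≅ Z/2.
  H_2: rank ker ∂_2 − rank ∂_3 = (12 − 12) − 0 = 0, and there is no ∂_3, so H_2 ≅ 0.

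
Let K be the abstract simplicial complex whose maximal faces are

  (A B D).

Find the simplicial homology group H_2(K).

H_2 = 0.

Fix the vertex order A < B < D and write every simplex with vertices in increasing order. Then dim K = 2 and the simplices of K are:

  0-simplices (3): A, B, D
  1-simplices (3): AB, AD, BD
  2-simplices (1): ABD

so the chain groups are C_0 ≅ Z^3, C_1 ≅ Z^3, C_2 ≅ Z^1.

∂_1: C_1 → C_0 sends each edge [p,q] (with p < q) to q − p. For instance
  ∂BD = D − B.
This gives a 3×3 integer matrix of rank 2; reducing to Smith normal form yields diagonal entries (1,1).

The boundary map ∂_2: C_2 → C_1 maps a triangle to the signed sum of its edges. For instance
  ∂ABD = BD − AD + AB.
This gives a 3×1 integer matrix of rank 1; reducing to Smith normal form yields diagonal entries (1).

Now H_k = ker ∂_k / im ∂_{k+1}, so:

  H_2: rank ker ∂_2 − rank ∂_3 = (1 − 1) − 0 = 0, and there is no ∂_3, so H_2 ≅ 0.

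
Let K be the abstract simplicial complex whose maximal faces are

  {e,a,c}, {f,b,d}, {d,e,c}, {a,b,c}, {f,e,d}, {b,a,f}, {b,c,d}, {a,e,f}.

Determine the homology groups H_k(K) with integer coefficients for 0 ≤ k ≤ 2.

Take the total order a < b < c < d < e < f on the vertex set. Then K (dimension 2) consists of the simplices:

  0-simplices (6): a, b, c, d, e, f
  1-simplices (12): ab, ac, ae, af, bc, bd, bf, cd, ce, de, df, ef
  2-simplices (8): abc, abf, ace, aef, bcd, bdf, cde, def

Hence C_0 ≅ Z^6, C_1 ≅ Z^12, C_2 ≅ Z^8.

Boundary ∂_1: C_1 → C_0 is given by ∂[p,q] = [q] − [p]. For instance
  ∂ae = e − a.
The 6×12 boundary matrix has rank 5 and Smith normal form diag(1,1,1,1,1).

The boundary map ∂_2: C_2 → C_1 maps a triangle to the signed sum of its edges. For instance
  ∂def = ef − df + de,
  ∂abc = bc − ac + ab.
The resulting 12×8 matrix has rank 7, and its Smith normal form has invariant factors (1,1,1,1,1,1,1).

Computing H_k = (kernel of ∂_k) / (image of ∂_{k+1}):

  H_0: rank C_0 − rank ∂_1 = 6 − 5 = 1, and the invariant factors of ∂_1 are all 1, so H_0 ≅ Z.
  H_1: rank ker ∂_1 − rank ∂_2 = (12 − 5) − 7 = 0, and the invariant factors of ∂_2 are all 1, so H_1 ≅ 0.
  H_2: rank ker ∂_2 − rank ∂_3 = (8 − 7) − 0 = 1, and there is no ∂_3, so H_2 ≅ Z.

As a check, the Euler characteristic is 6 − 12 + 8 = 2, which agrees with 1 − 0 + 1 = 2.

H_0 ≅ Z,  H_1 = 0,  H_2 ≅ Z.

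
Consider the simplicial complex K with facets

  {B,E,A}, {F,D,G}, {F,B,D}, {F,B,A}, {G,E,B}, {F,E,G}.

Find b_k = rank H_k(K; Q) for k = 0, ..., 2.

Fix the vertex order A < B < D < E < F < G and write every simplex with vertices in increasing order. Then dim K = 2 and the simplices of K are:

  0-simplices (6): A, B, D, E, F, G
  1-simplices (12): AB, AE, AF, BD, BE, BF, BG, DF, DG, EF, EG, FG
  2-simplices (6): ABE, ABF, BDF, BEG, DFG, EFG

Hence C_0 ≅ Z^6, C_1 ≅ Z^12, C_2 ≅ Z^6.

The boundary map ∂_1: C_1 → C_0 sends each edge [p,q] (with p < q) to q − p. For instance
  ∂BD = D − B.
The 6×12 boundary matrix has rank 5 and Smith normal form diag(1,1,1,1,1).

∂_2: C_2 → C_1 sends each 2-simplex [p,q,r] to [q,r] − [p,r] + [p,q]. For instance
  ∂EFG = FG − EG + EF,
  ∂ABE = BE − AE + AB.
The 12×6 boundary matrix has rank 6 and Smith normal form diag(1,1,1,1,1,1).

Now H_k = ker ∂_k / im ∂_{k+1}, so:

  H_0: rank C_0 − rank ∂_1 = 6 − 5 = 1, and the invariant factors of ∂_1 are all 1, so H_0 ≅ Z.
  H_1: rank ker ∂_1 − rank ∂_2 = (12 − 5) − 6 = 1, and the invariant factors of ∂_2 are all 1, so H_1 ≅ Z.
  H_2: rank ker ∂_2 − rank ∂_3 = (6 − 6) − 0 = 0, and there is no ∂_3, so H_2 ≅ 0.

Hence the Betti numbers are b_0 = 1, b_1 = 1, b_2 = 0.

b_0 = 1, b_1 = 1, b_2 = 0.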